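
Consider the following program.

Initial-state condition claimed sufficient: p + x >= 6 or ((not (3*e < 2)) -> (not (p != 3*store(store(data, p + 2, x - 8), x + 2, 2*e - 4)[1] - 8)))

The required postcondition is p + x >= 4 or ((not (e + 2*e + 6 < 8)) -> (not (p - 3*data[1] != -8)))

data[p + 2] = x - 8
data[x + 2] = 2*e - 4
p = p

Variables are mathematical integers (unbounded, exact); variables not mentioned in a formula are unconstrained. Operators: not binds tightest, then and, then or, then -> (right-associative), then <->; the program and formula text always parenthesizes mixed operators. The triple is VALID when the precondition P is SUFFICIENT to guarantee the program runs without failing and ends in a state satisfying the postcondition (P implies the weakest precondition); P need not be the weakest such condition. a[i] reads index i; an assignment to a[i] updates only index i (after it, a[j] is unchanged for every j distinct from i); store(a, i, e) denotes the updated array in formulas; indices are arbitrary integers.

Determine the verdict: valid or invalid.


Working backward. After the program, the postcondition p + x >= 4 or ((not (e + 2*e + 6 < 8)) -> (not (p - 3*data[1] != -8))) must hold; in canonical form it is p + x >= 4 or ((not (3*e < 2)) -> (not (p != 3*data[1] - 8))).
Before p := p: p + x >= 4 or ((not (3*e < 2)) -> (not (p != 3*data[1] - 8)))
Before data[x + 2] := 2*e - 4: p + x >= 4 or ((not (3*e < 2)) -> (not (p != 3*store(data, x + 2, 2*e - 4)[1] - 8)))
Before data[p + 2] := x - 8: p + x >= 4 or ((not (3*e < 2)) -> (not (p != 3*store(store(data, p + 2, x - 8), x + 2, 2*e - 4)[1] - 8)))
The weakest precondition is p + x >= 4 or ((not (3*e < 2)) -> (not (p != 3*store(store(data, p + 2, x - 8), x + 2, 2*e - 4)[1] - 8))).
Check whether p + x >= 6 or ((not (3*e < 2)) -> (not (p != 3*store(store(data, p + 2, x - 8), x + 2, 2*e - 4)[1] - 8))) implies it.
Every state satisfying the precondition satisfies the weakest precondition: the implication holds.
Answer: valid


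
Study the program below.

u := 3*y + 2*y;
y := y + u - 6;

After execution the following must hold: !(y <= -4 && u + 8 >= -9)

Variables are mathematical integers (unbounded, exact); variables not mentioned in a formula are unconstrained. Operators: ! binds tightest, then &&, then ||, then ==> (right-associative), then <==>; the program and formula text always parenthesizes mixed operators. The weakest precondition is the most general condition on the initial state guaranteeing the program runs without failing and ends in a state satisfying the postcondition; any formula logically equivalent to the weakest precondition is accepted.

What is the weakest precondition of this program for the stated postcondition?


Working backward. After the program, the postcondition !(y <= -4 && u + 8 >= -9) must hold; in canonical form it is !(y <= -4 && u >= -17).
Before y := y + u - 6: !(u + y <= 2 && u >= -17)
Before u := 3*y + 2*y: !(6*y <= 2 && 5*y >= -17)
Answer: WP = !(6*y <= 2 && 5*y >= -17)


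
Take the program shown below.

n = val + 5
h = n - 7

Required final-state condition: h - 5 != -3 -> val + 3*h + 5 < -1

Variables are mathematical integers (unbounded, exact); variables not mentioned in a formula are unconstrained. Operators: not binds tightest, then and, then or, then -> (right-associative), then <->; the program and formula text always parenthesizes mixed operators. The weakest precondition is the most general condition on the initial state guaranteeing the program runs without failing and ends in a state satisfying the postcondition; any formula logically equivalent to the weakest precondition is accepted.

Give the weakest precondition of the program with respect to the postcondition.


Working backward. After the program, the postcondition h - 5 != -3 -> val + 3*h + 5 < -1 must hold; in canonical form it is h != 2 -> 3*h + val < -6.
Before h := n - 7: n != 9 -> 3*n + val < 15
Before n := val + 5: val != 4 -> 4*val < 0
Answer: WP = val != 4 -> 4*val < 0


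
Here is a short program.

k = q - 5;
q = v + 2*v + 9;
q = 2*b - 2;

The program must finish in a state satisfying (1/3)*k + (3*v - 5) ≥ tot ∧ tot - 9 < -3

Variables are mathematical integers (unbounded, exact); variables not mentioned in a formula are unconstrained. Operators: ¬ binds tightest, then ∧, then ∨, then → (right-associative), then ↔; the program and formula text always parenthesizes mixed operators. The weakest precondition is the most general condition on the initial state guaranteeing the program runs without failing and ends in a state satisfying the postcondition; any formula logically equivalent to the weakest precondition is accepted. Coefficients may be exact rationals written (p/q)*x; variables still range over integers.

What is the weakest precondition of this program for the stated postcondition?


Working backward. After the program, the postcondition (1/3)*k + (3*v - 5) ≥ tot ∧ tot - 9 < -3 must hold; in canonical form it is (1/3)*k + 3*v ≥ tot + 5 ∧ tot < 6.
Before q := 2*b - 2: (1/3)*k + 3*v ≥ tot + 5 ∧ tot < 6
Before q := v + 2*v + 9: (1/3)*k + 3*v ≥ tot + 5 ∧ tot < 6
Before k := q - 5: (1/3)*q + 3*v ≥ tot + 20/3 ∧ tot < 6
Answer: WP = (1/3)*q + 3*v ≥ tot + 20/3 ∧ tot < 6


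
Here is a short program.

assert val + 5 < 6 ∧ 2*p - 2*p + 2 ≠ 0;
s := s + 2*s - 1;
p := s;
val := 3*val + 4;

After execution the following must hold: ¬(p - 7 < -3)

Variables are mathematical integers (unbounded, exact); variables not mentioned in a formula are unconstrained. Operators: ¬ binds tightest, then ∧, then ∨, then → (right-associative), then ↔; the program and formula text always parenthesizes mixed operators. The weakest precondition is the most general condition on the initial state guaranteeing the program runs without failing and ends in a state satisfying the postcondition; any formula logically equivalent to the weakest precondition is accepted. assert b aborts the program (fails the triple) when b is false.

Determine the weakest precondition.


Working backward. After the program, the postcondition ¬(p - 7 < -3) must hold; in canonical form it is ¬(p < 4).
Before val := 3*val + 4: ¬(p < 4)
Before p := s: ¬(s < 4)
Before s := s + 2*s - 1: ¬(3*s < 5)
Before assert val + 5 < 6 ∧ 2*p - 2*p + 2 ≠ 0: val < 1 ∧ (¬(3*s < 5))
Answer: WP = val < 1 ∧ (¬(3*s < 5))


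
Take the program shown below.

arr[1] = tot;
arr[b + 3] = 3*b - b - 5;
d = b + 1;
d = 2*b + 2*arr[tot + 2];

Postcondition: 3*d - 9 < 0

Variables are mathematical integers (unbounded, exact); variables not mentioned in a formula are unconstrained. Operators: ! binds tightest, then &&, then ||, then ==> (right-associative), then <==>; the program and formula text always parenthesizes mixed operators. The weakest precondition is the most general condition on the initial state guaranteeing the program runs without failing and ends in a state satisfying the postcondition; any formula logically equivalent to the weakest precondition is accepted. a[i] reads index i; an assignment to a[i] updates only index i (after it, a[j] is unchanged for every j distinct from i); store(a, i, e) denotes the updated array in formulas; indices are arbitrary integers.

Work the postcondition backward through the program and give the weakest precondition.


Working backward. After the program, the postcondition 3*d - 9 < 0 must hold; in canonical form it is 3*d < 9.
Before d := 2*b + 2*arr[tot + 2]: 6*arr[tot + 2] + 6*b < 9
Before d := b + 1: 6*arr[tot + 2] + 6*b < 9
Before arr[b + 3] := 3*b - b - 5: 6*store(arr, b + 3, 2*b - 5)[tot + 2] + 6*b < 9
Before arr[1] := tot: 6*store(store(arr, 1, tot), b + 3, 2*b - 5)[tot + 2] + 6*b < 9
Answer: WP = 6*store(store(arr, 1, tot), b + 3, 2*b - 5)[tot + 2] + 6*b < 9


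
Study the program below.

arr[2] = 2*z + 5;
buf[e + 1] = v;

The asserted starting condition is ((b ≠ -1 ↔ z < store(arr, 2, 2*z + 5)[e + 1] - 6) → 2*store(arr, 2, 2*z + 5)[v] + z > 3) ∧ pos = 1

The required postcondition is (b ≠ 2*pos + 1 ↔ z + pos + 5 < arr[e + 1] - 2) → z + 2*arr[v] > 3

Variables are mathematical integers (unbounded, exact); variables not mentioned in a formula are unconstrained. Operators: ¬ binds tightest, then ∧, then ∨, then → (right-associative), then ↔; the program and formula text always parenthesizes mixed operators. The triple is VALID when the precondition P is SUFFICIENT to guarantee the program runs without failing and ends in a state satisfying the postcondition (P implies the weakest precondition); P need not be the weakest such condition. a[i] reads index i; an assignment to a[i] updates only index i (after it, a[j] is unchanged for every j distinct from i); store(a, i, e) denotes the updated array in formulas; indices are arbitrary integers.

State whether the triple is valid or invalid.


Working backward. After the program, the postcondition (b ≠ 2*pos + 1 ↔ z + pos + 5 < arr[e + 1] - 2) → z + 2*arr[v] > 3 must hold; in canonical form it is (b ≠ 2*pos + 1 ↔ pos + z < arr[e + 1] - 7) → 2*arr[v] + z > 3.
Before buf[e + 1] := v: (b ≠ 2*pos + 1 ↔ pos + z < arr[e + 1] - 7) → 2*arr[v] + z > 3
Before arr[2] := 2*z + 5: (b ≠ 2*pos + 1 ↔ pos + z < store(arr, 2, 2*z + 5)[e + 1] - 7) → 2*store(arr, 2, 2*z + 5)[v] + z > 3
The weakest precondition is (b ≠ 2*pos + 1 ↔ pos + z < store(arr, 2, 2*z + 5)[e + 1] - 7) → 2*store(arr, 2, 2*z + 5)[v] + z > 3.
Check whether ((b ≠ -1 ↔ z < store(arr, 2, 2*z + 5)[e + 1] - 6) → 2*store(arr, 2, 2*z + 5)[v] + z > 3) ∧ pos = 1 implies it.
Countermodel: at the initial state arr = {[2] = 6, [10] = -1, elsewhere 6}, b = -1, e = 1, pos = 1, v = 10, z = 4, the precondition holds but the weakest precondition fails.
Answer: invalid


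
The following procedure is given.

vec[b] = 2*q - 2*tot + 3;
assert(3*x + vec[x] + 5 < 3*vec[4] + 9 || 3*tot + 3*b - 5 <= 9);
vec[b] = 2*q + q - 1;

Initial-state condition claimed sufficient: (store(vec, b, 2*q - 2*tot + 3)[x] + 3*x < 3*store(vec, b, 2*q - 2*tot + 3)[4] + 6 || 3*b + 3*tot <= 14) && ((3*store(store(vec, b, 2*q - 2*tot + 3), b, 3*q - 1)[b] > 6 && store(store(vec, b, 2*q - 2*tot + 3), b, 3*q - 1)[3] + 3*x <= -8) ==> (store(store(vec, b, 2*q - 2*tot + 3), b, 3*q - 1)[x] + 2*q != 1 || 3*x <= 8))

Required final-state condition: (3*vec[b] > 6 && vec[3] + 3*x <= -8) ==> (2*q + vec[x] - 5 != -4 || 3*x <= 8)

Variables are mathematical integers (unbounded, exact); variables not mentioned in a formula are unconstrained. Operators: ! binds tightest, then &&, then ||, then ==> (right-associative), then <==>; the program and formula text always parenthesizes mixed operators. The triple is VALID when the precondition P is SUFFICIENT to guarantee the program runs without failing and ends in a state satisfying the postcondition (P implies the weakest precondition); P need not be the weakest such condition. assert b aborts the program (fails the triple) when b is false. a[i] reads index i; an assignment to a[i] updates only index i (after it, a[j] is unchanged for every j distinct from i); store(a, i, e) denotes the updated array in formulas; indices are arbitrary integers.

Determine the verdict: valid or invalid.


Working backward. After the program, the postcondition (3*vec[b] > 6 && vec[3] + 3*x <= -8) ==> (2*q + vec[x] - 5 != -4 || 3*x <= 8) must hold; in canonical form it is (3*vec[b] > 6 && vec[3] + 3*x <= -8) ==> (vec[x] + 2*q != 1 || 3*x <= 8).
Before vec[b] := 2*q + q - 1: (3*store(vec, b, 3*q - 1)[b] > 6 && store(vec, b, 3*q - 1)[3] + 3*x <= -8) ==> (store(vec, b, 3*q - 1)[x] + 2*q != 1 || 3*x <= 8)
Before assert 3*x + vec[x] + 5 < 3*vec[4] + 9 || 3*tot + 3*b - 5 <= 9: (vec[x] + 3*x < 3*vec[4] + 4 || 3*b + 3*tot <= 14) && ((3*store(vec, b, 3*q - 1)[b] > 6 && store(vec, b, 3*q - 1)[3] + 3*x <= -8) ==> (store(vec, b, 3*q - 1)[x] + 2*q != 1 || 3*x <= 8))
Before vec[b] := 2*q - 2*tot + 3: (store(vec, b, 2*q - 2*tot + 3)[x] + 3*x < 3*store(vec, b, 2*q - 2*tot + 3)[4] + 4 || 3*b + 3*tot <= 14) && ((3*store(store(vec, b, 2*q - 2*tot + 3), b, 3*q - 1)[b] > 6 && store(store(vec, b, 2*q - 2*tot + 3), b, 3*q - 1)[3] + 3*x <= -8) ==> (store(store(vec, b, 2*q - 2*tot + 3), b, 3*q - 1)[x] + 2*q != 1 || 3*x <= 8))
The weakest precondition is (store(vec, b, 2*q - 2*tot + 3)[x] + 3*x < 3*store(vec, b, 2*q - 2*tot + 3)[4] + 4 || 3*b + 3*tot <= 14) && ((3*store(store(vec, b, 2*q - 2*tot + 3), b, 3*q - 1)[b] > 6 && store(store(vec, b, 2*q - 2*tot + 3), b, 3*q - 1)[3] + 3*x <= -8) ==> (store(store(vec, b, 2*q - 2*tot + 3), b, 3*q - 1)[x] + 2*q != 1 || 3*x <= 8)).
Check whether (store(vec, b, 2*q - 2*tot + 3)[x] + 3*x < 3*store(vec, b, 2*q - 2*tot + 3)[4] + 6 || 3*b + 3*tot <= 14) && ((3*store(store(vec, b, 2*q - 2*tot + 3), b, 3*q - 1)[b] > 6 && store(store(vec, b, 2*q - 2*tot + 3), b, 3*q - 1)[3] + 3*x <= -8) ==> (store(store(vec, b, 2*q - 2*tot + 3), b, 3*q - 1)[x] + 2*q != 1 || 3*x <= 8)) implies it.
Countermodel: at the initial state b = 5, q = -20344, tot = 0, vec = {[3] = 2, [4] = -4814, [5] = 2, [6] = -14456, elsewhere 2}, x = 6, the precondition holds but the weakest precondition fails.
Answer: invalid


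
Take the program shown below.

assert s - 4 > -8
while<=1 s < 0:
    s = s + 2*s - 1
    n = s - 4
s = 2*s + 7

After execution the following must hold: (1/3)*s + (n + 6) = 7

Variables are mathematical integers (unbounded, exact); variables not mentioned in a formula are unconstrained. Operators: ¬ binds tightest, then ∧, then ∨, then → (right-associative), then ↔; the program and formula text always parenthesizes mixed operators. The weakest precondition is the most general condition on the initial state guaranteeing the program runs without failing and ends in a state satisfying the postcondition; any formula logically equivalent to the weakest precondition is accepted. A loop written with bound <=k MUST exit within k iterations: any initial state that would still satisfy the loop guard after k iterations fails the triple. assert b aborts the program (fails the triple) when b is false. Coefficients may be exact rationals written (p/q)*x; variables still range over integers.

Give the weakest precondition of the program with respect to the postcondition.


Working backward. After the program, the postcondition (1/3)*s + (n + 6) = 7 must hold; in canonical form it is n + (1/3)*s = 1.
Before s := 2*s + 7: n + (2/3)*s = -4/3
Before the loop (bound <=1), unroll the exhaustion recursion (WP_0 = exit-now case; WP_j = one more guarded iteration, up to j = 1):
  WP_0: (¬(s < 0)) ∧ n + (2/3)*s = -4/3
  WP_1: (s < 0 → ((¬(3*s < 1)) ∧ 5*s = 13/3)) ∧ ((¬(s < 0)) → n + (2/3)*s = -4/3)
So before the loop: (s < 0 → ((¬(3*s < 1)) ∧ 5*s = 13/3)) ∧ ((¬(s < 0)) → n + (2/3)*s = -4/3)
Before assert s - 4 > -8: s > -4 ∧ (s < 0 → ((¬(3*s < 1)) ∧ 5*s = 13/3)) ∧ ((¬(s < 0)) → n + (2/3)*s = -4/3)
Answer: WP = s > -4 ∧ (s < 0 → ((¬(3*s < 1)) ∧ 5*s = 13/3)) ∧ ((¬(s < 0)) → n + (2/3)*s = -4/3)


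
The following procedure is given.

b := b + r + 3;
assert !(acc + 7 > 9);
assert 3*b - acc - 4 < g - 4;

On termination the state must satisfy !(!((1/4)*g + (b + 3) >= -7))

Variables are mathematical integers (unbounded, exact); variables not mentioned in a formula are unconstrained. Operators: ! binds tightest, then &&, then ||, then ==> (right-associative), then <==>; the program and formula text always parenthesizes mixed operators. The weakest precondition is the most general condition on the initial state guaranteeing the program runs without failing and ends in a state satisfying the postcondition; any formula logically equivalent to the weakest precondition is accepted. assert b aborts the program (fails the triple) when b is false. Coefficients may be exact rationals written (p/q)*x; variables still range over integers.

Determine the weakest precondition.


Working backward. After the program, the postcondition !(!((1/4)*g + (b + 3) >= -7)) must hold; in canonical form it is b + (1/4)*g >= -10.
Before assert 3*b - acc - 4 < g - 4: 3*b < acc + g && b + (1/4)*g >= -10
Before assert !(acc + 7 > 9): (!(acc > 2)) && 3*b < acc + g && b + (1/4)*g >= -10
Before b := b + r + 3: (!(acc > 2)) && 3*b + 3*r < acc + g - 9 && b + (1/4)*g + r >= -13
Answer: WP = (!(acc > 2)) && 3*b + 3*r < acc + g - 9 && b + (1/4)*g + r >= -13


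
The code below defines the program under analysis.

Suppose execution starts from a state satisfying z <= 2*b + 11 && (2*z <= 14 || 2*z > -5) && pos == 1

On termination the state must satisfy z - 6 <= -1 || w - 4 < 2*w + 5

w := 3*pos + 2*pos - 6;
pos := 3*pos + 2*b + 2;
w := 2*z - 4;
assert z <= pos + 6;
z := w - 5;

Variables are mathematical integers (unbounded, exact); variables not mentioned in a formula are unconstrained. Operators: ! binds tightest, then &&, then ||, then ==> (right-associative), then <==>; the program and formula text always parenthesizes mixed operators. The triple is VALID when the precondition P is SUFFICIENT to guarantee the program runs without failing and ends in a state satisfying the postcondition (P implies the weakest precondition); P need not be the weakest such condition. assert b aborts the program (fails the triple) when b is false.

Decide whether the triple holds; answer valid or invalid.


Working backward. After the program, the postcondition z - 6 <= -1 || w - 4 < 2*w + 5 must hold; in canonical form it is z <= 5 || w > -9.
Before z := w - 5: w <= 10 || w > -9
Before assert z <= pos + 6: z <= pos + 6 && (w <= 10 || w > -9)
Before w := 2*z - 4: z <= pos + 6 && (2*z <= 14 || 2*z > -5)
Before pos := 3*pos + 2*b + 2: z <= 2*b + 3*pos + 8 && (2*z <= 14 || 2*z > -5)
Before w := 3*pos + 2*pos - 6: z <= 2*b + 3*pos + 8 && (2*z <= 14 || 2*z > -5)
The weakest precondition is z <= 2*b + 3*pos + 8 && (2*z <= 14 || 2*z > -5).
Check whether z <= 2*b + 11 && (2*z <= 14 || 2*z > -5) && pos == 1 implies it.
Every state satisfying the precondition satisfies the weakest precondition: the implication holds.
Answer: valid


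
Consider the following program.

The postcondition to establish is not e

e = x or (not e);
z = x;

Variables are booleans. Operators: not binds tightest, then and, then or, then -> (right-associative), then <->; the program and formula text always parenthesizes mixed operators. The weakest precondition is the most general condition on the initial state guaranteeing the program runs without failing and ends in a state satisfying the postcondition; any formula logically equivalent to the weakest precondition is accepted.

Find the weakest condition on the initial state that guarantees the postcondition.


Working backward. After the program, not e must hold.
Before z := x: not e
Before e := x or (not e): not (x or (not e))
Answer: WP = not (x or (not e))


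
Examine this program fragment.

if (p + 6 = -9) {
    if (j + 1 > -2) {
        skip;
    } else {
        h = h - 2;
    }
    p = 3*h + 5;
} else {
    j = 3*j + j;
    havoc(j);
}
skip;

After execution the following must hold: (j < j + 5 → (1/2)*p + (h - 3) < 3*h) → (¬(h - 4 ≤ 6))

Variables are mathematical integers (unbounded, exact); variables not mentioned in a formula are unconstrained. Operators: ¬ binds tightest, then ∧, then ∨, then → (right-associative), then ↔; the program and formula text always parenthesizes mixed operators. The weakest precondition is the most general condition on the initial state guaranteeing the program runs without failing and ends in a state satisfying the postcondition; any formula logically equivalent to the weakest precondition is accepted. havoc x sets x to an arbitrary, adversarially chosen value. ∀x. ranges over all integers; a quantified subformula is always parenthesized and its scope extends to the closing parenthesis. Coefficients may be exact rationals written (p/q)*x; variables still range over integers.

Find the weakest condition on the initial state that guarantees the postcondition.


Working backward. After the program, the postcondition (j < j + 5 → (1/2)*p + (h - 3) < 3*h) → (¬(h - 4 ≤ 6)) must hold; in canonical form it is (1/2)*p < 2*h + 3 → (¬(h ≤ 10)).
Before skip: (1/2)*p < 2*h + 3 → (¬(h ≤ 10))
Then branch requires (j > -3 → ((1/2)*h > -1/2 → (¬(h ≤ 10)))) ∧ ((¬(j > -3)) → ((1/2)*h > 1/2 → (¬(h ≤ 12)))); else branch requires (1/2)*p < 2*h + 3 → (¬(h ≤ 10)).
Before the if: (p = -15 → ((j > -3 → ((1/2)*h > -1/2 → (¬(h ≤ 10)))) ∧ ((¬(j > -3)) → ((1/2)*h > 1/2 → (¬(h ≤ 12)))))) ∧ ((¬(p = -15)) → ((1/2)*p < 2*h + 3 → (¬(h ≤ 10))))
Answer: WP = (p = -15 → ((j > -3 → ((1/2)*h > -1/2 → (¬(h ≤ 10)))) ∧ ((¬(j > -3)) → ((1/2)*h > 1/2 → (¬(h ≤ 12)))))) ∧ ((¬(p = -15)) → ((1/2)*p < 2*h + 3 → (¬(h ≤ 10))))


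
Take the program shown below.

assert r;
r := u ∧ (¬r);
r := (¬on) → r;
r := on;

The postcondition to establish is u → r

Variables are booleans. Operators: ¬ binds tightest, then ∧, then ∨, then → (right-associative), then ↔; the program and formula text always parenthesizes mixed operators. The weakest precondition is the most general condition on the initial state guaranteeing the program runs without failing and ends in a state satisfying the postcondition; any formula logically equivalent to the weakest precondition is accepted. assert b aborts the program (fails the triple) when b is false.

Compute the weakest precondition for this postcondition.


Working backward. After the program, u → r must hold.
Before r := on: u → on
Before r := (¬on) → r: u → on
Before r := u ∧ (¬r): u → on
Before assert r: r ∧ (u → on)
Answer: WP = r ∧ (u → on)


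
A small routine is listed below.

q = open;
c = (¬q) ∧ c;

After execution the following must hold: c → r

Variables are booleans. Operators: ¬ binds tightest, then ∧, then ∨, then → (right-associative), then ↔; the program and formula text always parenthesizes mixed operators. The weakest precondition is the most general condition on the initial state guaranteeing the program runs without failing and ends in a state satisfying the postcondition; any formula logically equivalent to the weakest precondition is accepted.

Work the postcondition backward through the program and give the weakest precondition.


Working backward. After the program, c → r must hold.
Before c := (¬q) ∧ c: ((¬q) ∧ c) → r
Before q := open: ((¬open) ∧ c) → r
Answer: WP = ((¬open) ∧ c) → r


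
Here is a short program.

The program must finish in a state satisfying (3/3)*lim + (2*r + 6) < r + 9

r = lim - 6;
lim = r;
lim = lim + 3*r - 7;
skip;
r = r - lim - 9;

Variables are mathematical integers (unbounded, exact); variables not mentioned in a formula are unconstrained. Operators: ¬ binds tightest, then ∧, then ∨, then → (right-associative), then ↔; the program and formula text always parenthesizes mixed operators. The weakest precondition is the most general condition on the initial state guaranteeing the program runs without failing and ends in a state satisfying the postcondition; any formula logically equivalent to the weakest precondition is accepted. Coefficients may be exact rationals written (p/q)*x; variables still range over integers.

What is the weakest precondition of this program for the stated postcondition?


Working backward. After the program, the postcondition (3/3)*lim + (2*r + 6) < r + 9 must hold; in canonical form it is lim + r < 3.
Before r := r - lim - 9: r < 12
Before skip: r < 12
Before lim := lim + 3*r - 7: r < 12
Before lim := r: r < 12
Before r := lim - 6: lim < 18
Answer: WP = lim < 18


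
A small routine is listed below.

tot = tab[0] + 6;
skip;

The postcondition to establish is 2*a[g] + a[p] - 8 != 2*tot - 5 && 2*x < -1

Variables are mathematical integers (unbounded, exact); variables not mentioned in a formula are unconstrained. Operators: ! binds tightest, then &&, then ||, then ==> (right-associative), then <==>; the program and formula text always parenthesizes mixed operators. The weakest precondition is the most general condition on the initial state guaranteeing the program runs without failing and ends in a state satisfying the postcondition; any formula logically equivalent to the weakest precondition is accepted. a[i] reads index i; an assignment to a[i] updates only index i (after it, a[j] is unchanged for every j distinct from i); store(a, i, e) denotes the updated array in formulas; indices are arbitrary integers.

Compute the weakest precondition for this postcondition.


Working backward. After the program, the postcondition 2*a[g] + a[p] - 8 != 2*tot - 5 && 2*x < -1 must hold; in canonical form it is 2*a[g] + a[p] != 2*tot + 3 && 2*x < -1.
Before skip: 2*a[g] + a[p] != 2*tot + 3 && 2*x < -1
Before tot := tab[0] + 6: 2*a[g] + a[p] != 2*tab[0] + 15 && 2*x < -1
Answer: WP = 2*a[g] + a[p] != 2*tab[0] + 15 && 2*x < -1


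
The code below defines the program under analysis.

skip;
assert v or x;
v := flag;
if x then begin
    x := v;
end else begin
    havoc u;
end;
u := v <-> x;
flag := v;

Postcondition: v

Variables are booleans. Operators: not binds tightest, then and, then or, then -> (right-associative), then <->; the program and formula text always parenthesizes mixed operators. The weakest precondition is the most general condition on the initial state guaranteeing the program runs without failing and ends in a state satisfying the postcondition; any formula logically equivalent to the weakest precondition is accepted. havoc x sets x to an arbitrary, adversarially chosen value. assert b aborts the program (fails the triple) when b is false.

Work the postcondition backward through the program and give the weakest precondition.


Working backward. After the program, v must hold.
Before flag := v: v
Before u := v <-> x: v
Then branch requires v; else branch requires v.
Before the if: (x -> v) and ((not x) -> v)
Before v := flag: (x -> flag) and ((not x) -> flag)
Before assert v or x: (v or x) and (x -> flag) and ((not x) -> flag)
Before skip: (v or x) and (x -> flag) and ((not x) -> flag)
Answer: WP = (v or x) and (x -> flag) and ((not x) -> flag)


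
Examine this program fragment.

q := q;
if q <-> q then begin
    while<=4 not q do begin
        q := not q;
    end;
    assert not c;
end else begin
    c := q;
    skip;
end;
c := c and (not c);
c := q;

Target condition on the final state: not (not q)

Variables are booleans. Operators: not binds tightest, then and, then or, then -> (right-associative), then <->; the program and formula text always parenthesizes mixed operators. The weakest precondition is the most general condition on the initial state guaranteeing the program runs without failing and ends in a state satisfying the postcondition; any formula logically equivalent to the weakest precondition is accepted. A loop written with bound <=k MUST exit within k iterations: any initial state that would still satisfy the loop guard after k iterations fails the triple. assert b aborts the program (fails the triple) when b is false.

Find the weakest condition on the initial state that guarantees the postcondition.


Working backward. After the program, the postcondition not (not q) must hold; in canonical form it is q.
Before c := q: q
Before c := c and (not c): q
Then branch requires ((not q) -> ((q -> (((not q) -> ((q -> (q and (not c))) and ((not q) -> ((not c) and (not q))))) and (q -> ((not c) and q)))) and ((not q) -> ((not c) and (not q))))) and (q -> ((not c) and q)); else branch requires q.
Before the if: ((not q) -> ((q -> (((not q) -> ((q -> (q and (not c))) and ((not q) -> ((not c) and (not q))))) and (q -> ((not c) and q)))) and ((not q) -> ((not c) and (not q))))) and (q -> ((not c) and q))
Before q := q: ((not q) -> ((q -> (((not q) -> ((q -> (q and (not c))) and ((not q) -> ((not c) and (not q))))) and (q -> ((not c) and q)))) and ((not q) -> ((not c) and (not q))))) and (q -> ((not c) and q))
Answer: WP = ((not q) -> ((q -> (((not q) -> ((q -> (q and (not c))) and ((not q) -> ((not c) and (not q))))) and (q -> ((not c) and q)))) and ((not q) -> ((not c) and (not q))))) and (q -> ((not c) and q))


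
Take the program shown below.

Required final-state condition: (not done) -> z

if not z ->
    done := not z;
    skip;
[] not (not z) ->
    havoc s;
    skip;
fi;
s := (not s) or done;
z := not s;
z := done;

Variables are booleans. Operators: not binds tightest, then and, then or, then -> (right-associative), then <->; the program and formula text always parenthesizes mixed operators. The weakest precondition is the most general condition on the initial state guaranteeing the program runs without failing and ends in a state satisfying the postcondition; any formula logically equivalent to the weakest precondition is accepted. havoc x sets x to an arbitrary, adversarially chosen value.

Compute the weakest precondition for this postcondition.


Working backward. After the program, (not done) -> z must hold.
Before z := done: (not done) -> done
Before z := not s: (not done) -> done
Before s := (not s) or done: (not done) -> done
Then branch requires z -> (not z); else branch requires (not done) -> done.
Before the if: ((not z) -> (z -> (not z))) and (z -> ((not done) -> done))
Answer: WP = ((not z) -> (z -> (not z))) and (z -> ((not done) -> done))


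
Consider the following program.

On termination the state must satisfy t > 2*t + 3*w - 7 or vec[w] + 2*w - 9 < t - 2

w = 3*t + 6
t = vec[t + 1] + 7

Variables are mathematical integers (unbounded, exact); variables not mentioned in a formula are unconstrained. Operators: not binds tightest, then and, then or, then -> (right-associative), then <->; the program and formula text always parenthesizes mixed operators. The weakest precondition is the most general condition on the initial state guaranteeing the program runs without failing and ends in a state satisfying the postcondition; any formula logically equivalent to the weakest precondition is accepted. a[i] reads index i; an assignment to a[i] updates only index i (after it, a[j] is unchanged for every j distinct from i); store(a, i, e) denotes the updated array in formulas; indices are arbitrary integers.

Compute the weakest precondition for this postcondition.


Working backward. After the program, the postcondition t > 2*t + 3*w - 7 or vec[w] + 2*w - 9 < t - 2 must hold; in canonical form it is t + 3*w < 7 or vec[w] + 2*w < t + 7.
Before t := vec[t + 1] + 7: vec[t + 1] + 3*w < 0 or vec[w] + 2*w < vec[t + 1] + 14
Before w := 3*t + 6: vec[t + 1] + 9*t < -18 or vec[3*t + 6] + 6*t < vec[t + 1] + 2
Answer: WP = vec[t + 1] + 9*t < -18 or vec[3*t + 6] + 6*t < vec[t + 1] + 2


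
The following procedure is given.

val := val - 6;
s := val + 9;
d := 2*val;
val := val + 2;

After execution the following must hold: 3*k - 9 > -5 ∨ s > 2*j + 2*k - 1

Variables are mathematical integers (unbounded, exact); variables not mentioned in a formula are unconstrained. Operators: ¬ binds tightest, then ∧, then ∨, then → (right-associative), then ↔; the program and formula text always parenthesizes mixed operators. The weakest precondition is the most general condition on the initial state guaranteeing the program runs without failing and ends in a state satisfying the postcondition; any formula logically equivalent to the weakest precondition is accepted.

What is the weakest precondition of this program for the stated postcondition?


Working backward. After the program, the postcondition 3*k - 9 > -5 ∨ s > 2*j + 2*k - 1 must hold; in canonical form it is 3*k > 4 ∨ s > 2*j + 2*k - 1.
Before val := val + 2: 3*k > 4 ∨ s > 2*j + 2*k - 1
Before d := 2*val: 3*k > 4 ∨ s > 2*j + 2*k - 1
Before s := val + 9: 3*k > 4 ∨ val > 2*j + 2*k - 10
Before val := val - 6: 3*k > 4 ∨ val > 2*j + 2*k - 4
Answer: WP = 3*k > 4 ∨ val > 2*j + 2*k - 4


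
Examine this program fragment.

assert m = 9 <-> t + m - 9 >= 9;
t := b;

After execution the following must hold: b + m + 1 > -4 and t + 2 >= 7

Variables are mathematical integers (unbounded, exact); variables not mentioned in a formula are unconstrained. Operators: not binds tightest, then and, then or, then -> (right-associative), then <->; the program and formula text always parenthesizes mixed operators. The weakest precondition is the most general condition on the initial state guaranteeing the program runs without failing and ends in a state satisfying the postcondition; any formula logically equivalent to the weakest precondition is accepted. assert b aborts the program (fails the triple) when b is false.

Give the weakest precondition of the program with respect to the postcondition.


Working backward. After the program, the postcondition b + m + 1 > -4 and t + 2 >= 7 must hold; in canonical form it is b + m > -5 and t >= 5.
Before t := b: b + m > -5 and b >= 5
Before assert m = 9 <-> t + m - 9 >= 9: (m = 9 <-> m + t >= 18) and b + m > -5 and b >= 5
Answer: WP = (m = 9 <-> m + t >= 18) and b + m > -5 and b >= 5


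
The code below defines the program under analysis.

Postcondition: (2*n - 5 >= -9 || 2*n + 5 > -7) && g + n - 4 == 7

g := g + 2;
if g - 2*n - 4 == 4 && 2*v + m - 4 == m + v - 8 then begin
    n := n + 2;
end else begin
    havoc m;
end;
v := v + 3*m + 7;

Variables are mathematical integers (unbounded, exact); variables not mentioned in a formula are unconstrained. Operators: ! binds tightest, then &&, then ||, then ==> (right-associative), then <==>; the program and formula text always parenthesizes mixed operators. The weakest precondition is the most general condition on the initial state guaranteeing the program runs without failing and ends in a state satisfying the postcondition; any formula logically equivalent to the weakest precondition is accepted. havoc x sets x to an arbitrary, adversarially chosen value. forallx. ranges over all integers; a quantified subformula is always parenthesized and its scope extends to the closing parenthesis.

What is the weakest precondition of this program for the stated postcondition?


Working backward. After the program, the postcondition (2*n - 5 >= -9 || 2*n + 5 > -7) && g + n - 4 == 7 must hold; in canonical form it is (2*n >= -4 || 2*n > -12) && g + n == 11.
Before v := v + 3*m + 7: (2*n >= -4 || 2*n > -12) && g + n == 11
Then branch requires (2*n >= -8 || 2*n > -16) && g + n == 9; else branch requires (2*n >= -4 || 2*n > -12) && g + n == 11.
Before the if: ((g == 2*n + 8 && v == -4) ==> ((2*n >= -8 || 2*n > -16) && g + n == 9)) && ((!(g == 2*n + 8 && v == -4)) ==> ((2*n >= -4 || 2*n > -12) && g + n == 11))
Before g := g + 2: ((g == 2*n + 6 && v == -4) ==> ((2*n >= -8 || 2*n > -16) && g + n == 7)) && ((!(g == 2*n + 6 && v == -4)) ==> ((2*n >= -4 || 2*n > -12) && g + n == 9))
Answer: WP = ((g == 2*n + 6 && v == -4) ==> ((2*n >= -8 || 2*n > -16) && g + n == 7)) && ((!(g == 2*n + 6 && v == -4)) ==> ((2*n >= -4 || 2*n > -12) && g + n == 9))


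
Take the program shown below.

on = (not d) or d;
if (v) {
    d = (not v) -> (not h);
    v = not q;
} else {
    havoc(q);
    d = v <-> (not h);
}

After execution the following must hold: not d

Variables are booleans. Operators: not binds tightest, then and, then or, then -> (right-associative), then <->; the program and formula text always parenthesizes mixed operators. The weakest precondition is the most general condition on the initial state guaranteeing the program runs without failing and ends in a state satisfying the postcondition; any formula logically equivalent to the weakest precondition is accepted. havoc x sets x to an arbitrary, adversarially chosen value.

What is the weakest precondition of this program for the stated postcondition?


Working backward. After the program, not d must hold.
Then branch requires not ((not v) -> (not h)); else branch requires not (v <-> (not h)).
Before the if: (v -> (not ((not v) -> (not h)))) and ((not v) -> (not (v <-> (not h))))
Before on := (not d) or d: (v -> (not ((not v) -> (not h)))) and ((not v) -> (not (v <-> (not h))))
Answer: WP = (v -> (not ((not v) -> (not h)))) and ((not v) -> (not (v <-> (not h))))


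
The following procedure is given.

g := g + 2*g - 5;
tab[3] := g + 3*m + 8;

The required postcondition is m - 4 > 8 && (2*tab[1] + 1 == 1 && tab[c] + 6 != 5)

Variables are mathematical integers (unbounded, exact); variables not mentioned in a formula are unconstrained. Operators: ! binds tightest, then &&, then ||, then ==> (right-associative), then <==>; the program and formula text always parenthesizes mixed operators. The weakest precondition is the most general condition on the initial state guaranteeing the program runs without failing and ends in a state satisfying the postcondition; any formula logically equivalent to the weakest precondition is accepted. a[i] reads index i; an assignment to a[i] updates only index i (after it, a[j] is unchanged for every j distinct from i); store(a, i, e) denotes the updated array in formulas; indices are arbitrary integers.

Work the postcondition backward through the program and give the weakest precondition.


Working backward. After the program, the postcondition m - 4 > 8 && (2*tab[1] + 1 == 1 && tab[c] + 6 != 5) must hold; in canonical form it is m > 12 && 2*tab[1] == 0 && tab[c] != -1.
Before tab[3] := g + 3*m + 8: m > 12 && 2*tab[1] == 0 && store(tab, 3, g + 3*m + 8)[c] != -1
Before g := g + 2*g - 5: m > 12 && 2*tab[1] == 0 && store(tab, 3, 3*g + 3*m + 3)[c] != -1
Answer: WP = m > 12 && 2*tab[1] == 0 && store(tab, 3, 3*g + 3*m + 3)[c] != -1


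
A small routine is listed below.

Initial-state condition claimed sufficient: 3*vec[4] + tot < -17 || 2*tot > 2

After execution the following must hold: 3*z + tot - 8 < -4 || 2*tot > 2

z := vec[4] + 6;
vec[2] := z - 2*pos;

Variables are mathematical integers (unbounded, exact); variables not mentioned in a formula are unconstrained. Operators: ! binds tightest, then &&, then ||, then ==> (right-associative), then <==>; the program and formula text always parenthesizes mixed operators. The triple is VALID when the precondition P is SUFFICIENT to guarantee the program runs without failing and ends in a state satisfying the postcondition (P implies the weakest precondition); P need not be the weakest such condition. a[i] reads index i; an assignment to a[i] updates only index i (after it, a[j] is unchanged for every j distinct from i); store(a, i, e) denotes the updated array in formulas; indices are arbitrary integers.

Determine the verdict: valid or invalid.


Working backward. After the program, the postcondition 3*z + tot - 8 < -4 || 2*tot > 2 must hold; in canonical form it is tot + 3*z < 4 || 2*tot > 2.
Before vec[2] := z - 2*pos: tot + 3*z < 4 || 2*tot > 2
Before z := vec[4] + 6: 3*vec[4] + tot < -14 || 2*tot > 2
The weakest precondition is 3*vec[4] + tot < -14 || 2*tot > 2.
Check whether 3*vec[4] + tot < -17 || 2*tot > 2 implies it.
Every state satisfying the precondition satisfies the weakest precondition: the implication holds.
Answer: valid


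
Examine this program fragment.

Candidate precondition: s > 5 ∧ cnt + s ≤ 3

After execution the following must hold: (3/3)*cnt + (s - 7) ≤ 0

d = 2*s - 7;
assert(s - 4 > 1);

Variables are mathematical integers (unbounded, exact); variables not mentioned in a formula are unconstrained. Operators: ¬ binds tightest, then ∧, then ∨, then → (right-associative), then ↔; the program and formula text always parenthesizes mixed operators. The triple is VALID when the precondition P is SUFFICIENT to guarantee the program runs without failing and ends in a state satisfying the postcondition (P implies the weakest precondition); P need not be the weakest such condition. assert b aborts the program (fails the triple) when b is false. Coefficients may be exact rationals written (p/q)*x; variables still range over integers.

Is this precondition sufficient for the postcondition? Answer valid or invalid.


Working backward. After the program, the postcondition (3/3)*cnt + (s - 7) ≤ 0 must hold; in canonical form it is cnt + s ≤ 7.
Before assert s - 4 > 1: s > 5 ∧ cnt + s ≤ 7
Before d := 2*s - 7: s > 5 ∧ cnt + s ≤ 7
The weakest precondition is s > 5 ∧ cnt + s ≤ 7.
Check whether s > 5 ∧ cnt + s ≤ 3 implies it.
Every state satisfying the precondition satisfies the weakest precondition: the implication holds.
Answer: valid


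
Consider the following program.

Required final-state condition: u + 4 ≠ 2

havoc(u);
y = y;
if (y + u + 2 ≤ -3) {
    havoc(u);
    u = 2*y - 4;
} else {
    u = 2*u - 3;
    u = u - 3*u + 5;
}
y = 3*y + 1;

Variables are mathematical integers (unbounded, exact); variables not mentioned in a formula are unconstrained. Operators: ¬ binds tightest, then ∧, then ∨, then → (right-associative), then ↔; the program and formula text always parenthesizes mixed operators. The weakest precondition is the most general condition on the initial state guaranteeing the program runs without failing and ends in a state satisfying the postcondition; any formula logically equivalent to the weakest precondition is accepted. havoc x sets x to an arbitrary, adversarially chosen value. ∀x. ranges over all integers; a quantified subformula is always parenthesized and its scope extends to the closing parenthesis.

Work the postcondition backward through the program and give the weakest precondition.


Working backward. After the program, the postcondition u + 4 ≠ 2 must hold; in canonical form it is u ≠ -2.
Before y := 3*y + 1: u ≠ -2
Then branch requires 2*y ≠ 2; else branch requires 4*u ≠ 13.
Before the if: (u + y ≤ -5 → 2*y ≠ 2) ∧ ((¬(u + y ≤ -5)) → 4*u ≠ 13)
Before y := y: (u + y ≤ -5 → 2*y ≠ 2) ∧ ((¬(u + y ≤ -5)) → 4*u ≠ 13)
Before havoc u: ∀u_1. ((u_1 + y ≤ -5 → 2*y ≠ 2) ∧ ((¬(u_1 + y ≤ -5)) → 4*u_1 ≠ 13))
Answer: WP = ∀u_1. ((u_1 + y ≤ -5 → 2*y ≠ 2) ∧ ((¬(u_1 + y ≤ -5)) → 4*u_1 ≠ 13))
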